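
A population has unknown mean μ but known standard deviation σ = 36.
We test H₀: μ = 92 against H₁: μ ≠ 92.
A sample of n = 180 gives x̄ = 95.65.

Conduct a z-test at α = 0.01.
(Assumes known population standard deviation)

Answer: z = 1.3603, fail to reject H₀

Derivation:
Standard error: SE = σ/√n = 36/√180 = 2.6833
z-statistic: z = (x̄ - μ₀)/SE = (95.65 - 92)/2.6833 = 1.3603
Critical value: ±2.576
p-value = 0.1737
Decision: fail to reject H₀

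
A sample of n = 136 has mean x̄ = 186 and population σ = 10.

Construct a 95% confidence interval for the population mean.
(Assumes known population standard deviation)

Answer: (184.3193, 187.6807)

Derivation:
Confidence level: 95%, α = 0.05
z_0.025 = 1.960
SE = σ/√n = 10/√136 = 0.8575
Margin of error = 1.960 × 0.8575 = 1.6807
CI: x̄ ± margin = 186 ± 1.6807
CI: (184.3193, 187.6807)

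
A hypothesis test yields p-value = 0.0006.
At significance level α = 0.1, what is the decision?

Answer: reject H₀

Derivation:
Compare p-value to α:
0.0006 < 0.1
Decision: reject H₀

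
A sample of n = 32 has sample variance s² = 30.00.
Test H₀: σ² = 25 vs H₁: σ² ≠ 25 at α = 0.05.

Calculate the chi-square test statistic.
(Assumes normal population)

df = n - 1 = 31
χ² = (n-1)s²/σ₀² = 31×30.00/25 = 37.2000
Critical values: χ²_{0.975,31} = 17.539, χ²_{0.025,31} = 48.232
Rejection region: χ² < 17.539 or χ² > 48.232
Decision: fail to reject H₀

Answer: χ² = 37.2000, fail to reject H₀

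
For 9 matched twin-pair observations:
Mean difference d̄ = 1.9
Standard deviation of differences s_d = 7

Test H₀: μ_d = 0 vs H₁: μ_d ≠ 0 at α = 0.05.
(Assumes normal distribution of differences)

df = n - 1 = 8
SE = s_d/√n = 7/√9 = 2.3333
t = d̄/SE = 1.9/2.3333 = 0.8143
Critical value: t_{0.025,8} = ±2.306
p-value ≈ 0.4390
Decision: fail to reject H₀

Answer: t = 0.8143, fail to reject H₀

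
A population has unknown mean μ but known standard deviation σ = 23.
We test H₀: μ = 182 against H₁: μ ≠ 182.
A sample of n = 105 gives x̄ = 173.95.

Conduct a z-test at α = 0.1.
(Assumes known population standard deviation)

Answer: z = -3.5864, reject H₀

Derivation:
Standard error: SE = σ/√n = 23/√105 = 2.2446
z-statistic: z = (x̄ - μ₀)/SE = (173.95 - 182)/2.2446 = -3.5864
Critical value: ±1.645
p-value = 0.0003
Decision: reject H₀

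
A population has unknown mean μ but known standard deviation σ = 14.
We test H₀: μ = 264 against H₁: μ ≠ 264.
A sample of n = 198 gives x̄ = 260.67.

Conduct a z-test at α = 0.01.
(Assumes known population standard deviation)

Answer: z = -3.3471, reject H₀

Derivation:
Standard error: SE = σ/√n = 14/√198 = 0.9949
z-statistic: z = (x̄ - μ₀)/SE = (260.67 - 264)/0.9949 = -3.3471
Critical value: ±2.576
p-value = 0.0008
Decision: reject H₀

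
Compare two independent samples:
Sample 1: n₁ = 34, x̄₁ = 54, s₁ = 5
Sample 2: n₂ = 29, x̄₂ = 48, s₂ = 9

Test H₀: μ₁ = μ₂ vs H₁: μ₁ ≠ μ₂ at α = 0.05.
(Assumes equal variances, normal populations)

Pooled variance: s²_p = [33×5² + 28×9²]/(61) = 50.7049
s_p = 7.1207
SE = s_p×√(1/n₁ + 1/n₂) = 7.1207×√(1/34 + 1/29) = 1.7999
t = (x̄₁ - x̄₂)/SE = (54 - 48)/1.7999 = 3.3335
df = 61, t-critical = ±2.000
Decision: reject H₀

Answer: t = 3.3335, reject H₀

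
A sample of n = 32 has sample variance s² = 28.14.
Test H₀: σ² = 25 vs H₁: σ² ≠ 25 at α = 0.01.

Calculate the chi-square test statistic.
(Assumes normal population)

df = n - 1 = 31
χ² = (n-1)s²/σ₀² = 31×28.14/25 = 34.8936
Critical values: χ²_{0.995,31} = 14.458, χ²_{0.005,31} = 55.003
Rejection region: χ² < 14.458 or χ² > 55.003
Decision: fail to reject H₀

Answer: χ² = 34.8936, fail to reject H₀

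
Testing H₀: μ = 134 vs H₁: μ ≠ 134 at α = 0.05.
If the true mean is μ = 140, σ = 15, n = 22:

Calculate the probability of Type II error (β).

Answer: β ≈ 0.5333

Derivation:
SE = σ/√n = 15/√22 = 3.1980
Critical values: μ₀ ± z_0.025×SE = 134 ± 1.960×3.1980
Acceptance region: (127.7319, 140.2681)
Under H₁ (μ = 140): z_high = (140.2681 - 140)/3.1980 = 0.0838, z_low = (127.7319 - 140)/3.1980 = -3.8362
β = P(not reject | H₁) = Φ(0.0838) - Φ(-3.8362) ≈ 0.5333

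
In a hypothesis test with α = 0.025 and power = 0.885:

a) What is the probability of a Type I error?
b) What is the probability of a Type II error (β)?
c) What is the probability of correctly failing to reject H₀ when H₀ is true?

a) Type I error probability = α = 0.025
b) Power = P(reject H₀ | H₁ true) = 1 - β = 0.885, so Type II error probability = β = 1 - Power = 0.115
c) P(fail to reject H₀ | H₀ true) = 1 - α = 0.975

Answer: a) 0.025, b) 0.115, c) 0.975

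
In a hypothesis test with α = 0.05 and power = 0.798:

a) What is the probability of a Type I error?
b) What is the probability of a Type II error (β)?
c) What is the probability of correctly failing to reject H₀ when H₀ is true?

Answer: a) 0.05, b) 0.202, c) 0.95

Derivation:
a) Type I error probability = α = 0.05
b) Power = P(reject H₀ | H₁ true) = 1 - β = 0.798, so Type II error probability = β = 1 - Power = 0.202
c) P(fail to reject H₀ | H₀ true) = 1 - α = 0.95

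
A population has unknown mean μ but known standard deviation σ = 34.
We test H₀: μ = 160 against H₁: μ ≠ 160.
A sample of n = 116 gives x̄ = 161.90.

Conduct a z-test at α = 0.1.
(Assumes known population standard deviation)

Standard error: SE = σ/√n = 34/√116 = 3.1568
z-statistic: z = (x̄ - μ₀)/SE = (161.90 - 160)/3.1568 = 0.6019
Critical value: ±1.645
p-value = 0.5472
Decision: fail to reject H₀

Answer: z = 0.6019, fail to reject H₀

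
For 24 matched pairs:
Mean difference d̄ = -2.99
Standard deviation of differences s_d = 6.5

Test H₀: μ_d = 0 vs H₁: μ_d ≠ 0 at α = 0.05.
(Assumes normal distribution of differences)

Answer: t = -2.2535, reject H₀

Derivation:
df = n - 1 = 23
SE = s_d/√n = 6.5/√24 = 1.3268
t = d̄/SE = -2.99/1.3268 = -2.2535
Critical value: t_{0.025,23} = ±2.069
p-value ≈ 0.0341
Decision: reject H₀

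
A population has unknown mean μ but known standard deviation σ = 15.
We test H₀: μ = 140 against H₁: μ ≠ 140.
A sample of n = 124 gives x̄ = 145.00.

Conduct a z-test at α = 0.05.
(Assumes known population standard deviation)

Answer: z = 3.7120, reject H₀

Derivation:
Standard error: SE = σ/√n = 15/√124 = 1.3470
z-statistic: z = (x̄ - μ₀)/SE = (145.00 - 140)/1.3470 = 3.7120
Critical value: ±1.960
p-value = 0.0002
Decision: reject H₀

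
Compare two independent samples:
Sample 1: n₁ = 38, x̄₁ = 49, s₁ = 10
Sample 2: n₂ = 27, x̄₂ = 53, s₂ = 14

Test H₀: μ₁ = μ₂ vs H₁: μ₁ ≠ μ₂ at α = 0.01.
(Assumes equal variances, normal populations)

Answer: t = -1.3449, fail to reject H₀

Derivation:
Pooled variance: s²_p = [37×10² + 26×14²]/(63) = 139.6190
s_p = 11.8160
SE = s_p×√(1/n₁ + 1/n₂) = 11.8160×√(1/38 + 1/27) = 2.9741
t = (x̄₁ - x̄₂)/SE = (49 - 53)/2.9741 = -1.3449
df = 63, t-critical = ±2.656
Decision: fail to reject H₀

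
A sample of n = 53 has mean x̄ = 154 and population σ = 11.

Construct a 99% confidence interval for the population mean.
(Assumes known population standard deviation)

Answer: (150.1077, 157.8923)

Derivation:
Confidence level: 99%, α = 0.01
z_0.005 = 2.576
SE = σ/√n = 11/√53 = 1.5110
Margin of error = 2.576 × 1.5110 = 3.8923
CI: x̄ ± margin = 154 ± 3.8923
CI: (150.1077, 157.8923)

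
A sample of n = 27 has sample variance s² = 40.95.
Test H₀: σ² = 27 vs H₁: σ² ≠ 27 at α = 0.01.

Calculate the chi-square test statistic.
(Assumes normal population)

Answer: χ² = 39.4333, fail to reject H₀

Derivation:
df = n - 1 = 26
χ² = (n-1)s²/σ₀² = 26×40.95/27 = 39.4333
Critical values: χ²_{0.995,26} = 11.160, χ²_{0.005,26} = 48.290
Rejection region: χ² < 11.160 or χ² > 48.290
Decision: fail to reject H₀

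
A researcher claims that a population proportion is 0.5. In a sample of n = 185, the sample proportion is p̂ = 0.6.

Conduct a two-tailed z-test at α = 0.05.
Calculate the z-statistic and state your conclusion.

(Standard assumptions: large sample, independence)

Answer: z = 2.7203, reject H₀

Derivation:
H₀: p = 0.5, H₁: p ≠ 0.5
Standard error: SE = √(p₀(1-p₀)/n) = √(0.5×0.5/185) = 0.036761
z-statistic: z = (p̂ - p₀)/SE = (0.6 - 0.5)/0.036761 = 2.7203
Critical value: z_0.025 = ±1.960
p-value = 0.0065
Decision: reject H₀ at α = 0.05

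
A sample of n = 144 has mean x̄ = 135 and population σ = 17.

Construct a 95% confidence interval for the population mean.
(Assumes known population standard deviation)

Confidence level: 95%, α = 0.05
z_0.025 = 1.960
SE = σ/√n = 17/√144 = 1.4167
Margin of error = 1.960 × 1.4167 = 2.7767
CI: x̄ ± margin = 135 ± 2.7767
CI: (132.2233, 137.7767)

Answer: (132.2233, 137.7767)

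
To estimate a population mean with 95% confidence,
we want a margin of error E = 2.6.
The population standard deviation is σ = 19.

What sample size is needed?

Answer: n = 206

Derivation:
z_0.025 = 1.960
n = (z×σ/E)² = (1.960×19/2.6)²
n = 205.1505
Round up: n = 206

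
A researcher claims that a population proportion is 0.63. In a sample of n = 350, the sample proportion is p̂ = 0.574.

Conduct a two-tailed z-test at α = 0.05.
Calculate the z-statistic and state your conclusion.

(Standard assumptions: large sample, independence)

Answer: z = -2.1700, reject H₀

Derivation:
H₀: p = 0.63, H₁: p ≠ 0.63
Standard error: SE = √(p₀(1-p₀)/n) = √(0.63×0.37/350) = 0.025807
z-statistic: z = (p̂ - p₀)/SE = (0.574 - 0.63)/0.025807 = -2.1700
Critical value: z_0.025 = ±1.960
p-value = 0.0300
Decision: reject H₀ at α = 0.05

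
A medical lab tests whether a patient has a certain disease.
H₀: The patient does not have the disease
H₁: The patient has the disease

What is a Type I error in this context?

Answer: Diagnosing a healthy patient as having the disease (false positive)

Derivation:
A Type I error (probability α) occurs when we reject a true H₀.
A Type II error (probability β) occurs when we fail to reject a false H₀.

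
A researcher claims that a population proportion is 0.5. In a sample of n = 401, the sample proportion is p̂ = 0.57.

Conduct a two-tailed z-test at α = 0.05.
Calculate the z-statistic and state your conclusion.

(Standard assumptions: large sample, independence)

H₀: p = 0.5, H₁: p ≠ 0.5
Standard error: SE = √(p₀(1-p₀)/n) = √(0.5×0.5/401) = 0.024969
z-statistic: z = (p̂ - p₀)/SE = (0.57 - 0.5)/0.024969 = 2.8035
Critical value: z_0.025 = ±1.960
p-value = 0.0051
Decision: reject H₀ at α = 0.05

Answer: z = 2.8035, reject H₀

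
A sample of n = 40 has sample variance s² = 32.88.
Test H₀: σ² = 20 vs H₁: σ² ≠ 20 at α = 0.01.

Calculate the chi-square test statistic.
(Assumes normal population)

Answer: χ² = 64.1160, fail to reject H₀

Derivation:
df = n - 1 = 39
χ² = (n-1)s²/σ₀² = 39×32.88/20 = 64.1160
Critical values: χ²_{0.995,39} = 19.996, χ²_{0.005,39} = 65.476
Rejection region: χ² < 19.996 or χ² > 65.476
Decision: fail to reject H₀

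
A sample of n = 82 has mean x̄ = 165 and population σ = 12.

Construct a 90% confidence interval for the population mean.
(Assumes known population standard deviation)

Confidence level: 90%, α = 0.1
z_0.05 = 1.645
SE = σ/√n = 12/√82 = 1.3252
Margin of error = 1.645 × 1.3252 = 2.1800
CI: x̄ ± margin = 165 ± 2.1800
CI: (162.8200, 167.1800)

Answer: (162.8200, 167.1800)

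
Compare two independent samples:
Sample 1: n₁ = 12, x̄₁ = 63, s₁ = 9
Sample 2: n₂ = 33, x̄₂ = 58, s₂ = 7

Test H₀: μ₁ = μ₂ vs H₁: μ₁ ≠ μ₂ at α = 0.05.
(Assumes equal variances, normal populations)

Pooled variance: s²_p = [11×9² + 32×7²]/(43) = 57.1860
s_p = 7.5621
SE = s_p×√(1/n₁ + 1/n₂) = 7.5621×√(1/12 + 1/33) = 2.5492
t = (x̄₁ - x̄₂)/SE = (63 - 58)/2.5492 = 1.9614
df = 43, t-critical = ±2.017
Decision: fail to reject H₀

Answer: t = 1.9614, fail to reject H₀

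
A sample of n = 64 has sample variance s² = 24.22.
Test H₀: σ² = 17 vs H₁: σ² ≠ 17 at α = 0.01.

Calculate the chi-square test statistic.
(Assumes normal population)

df = n - 1 = 63
χ² = (n-1)s²/σ₀² = 63×24.22/17 = 89.7565
Critical values: χ²_{0.995,63} = 37.838, χ²_{0.005,63} = 95.649
Rejection region: χ² < 37.838 or χ² > 95.649
Decision: fail to reject H₀

Answer: χ² = 89.7565, fail to reject H₀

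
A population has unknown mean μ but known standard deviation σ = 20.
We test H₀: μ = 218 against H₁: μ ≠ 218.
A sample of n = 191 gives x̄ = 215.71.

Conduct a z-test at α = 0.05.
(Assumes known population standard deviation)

Standard error: SE = σ/√n = 20/√191 = 1.4471
z-statistic: z = (x̄ - μ₀)/SE = (215.71 - 218)/1.4471 = -1.5825
Critical value: ±1.960
p-value = 0.1135
Decision: fail to reject H₀

Answer: z = -1.5825, fail to reject H₀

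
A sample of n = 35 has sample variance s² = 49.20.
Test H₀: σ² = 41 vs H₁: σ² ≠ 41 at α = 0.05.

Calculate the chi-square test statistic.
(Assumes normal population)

Answer: χ² = 40.8000, fail to reject H₀

Derivation:
df = n - 1 = 34
χ² = (n-1)s²/σ₀² = 34×49.20/41 = 40.8000
Critical values: χ²_{0.975,34} = 19.806, χ²_{0.025,34} = 51.966
Rejection region: χ² < 19.806 or χ² > 51.966
Decision: fail to reject H₀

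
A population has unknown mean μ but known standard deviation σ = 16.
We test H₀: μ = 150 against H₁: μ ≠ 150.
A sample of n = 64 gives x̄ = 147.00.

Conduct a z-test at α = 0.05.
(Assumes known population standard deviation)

Answer: z = -1.5000, fail to reject H₀

Derivation:
Standard error: SE = σ/√n = 16/√64 = 2.0000
z-statistic: z = (x̄ - μ₀)/SE = (147.00 - 150)/2.0000 = -1.5000
Critical value: ±1.960
p-value = 0.1336
Decision: fail to reject H₀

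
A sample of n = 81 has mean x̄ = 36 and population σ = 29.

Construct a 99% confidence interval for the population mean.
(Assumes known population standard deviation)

Answer: (27.6996, 44.3004)

Derivation:
Confidence level: 99%, α = 0.01
z_0.005 = 2.576
SE = σ/√n = 29/√81 = 3.2222
Margin of error = 2.576 × 3.2222 = 8.3004
CI: x̄ ± margin = 36 ± 8.3004
CI: (27.6996, 44.3004)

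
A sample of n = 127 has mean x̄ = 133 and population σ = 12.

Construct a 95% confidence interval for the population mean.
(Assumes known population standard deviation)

Confidence level: 95%, α = 0.05
z_0.025 = 1.960
SE = σ/√n = 12/√127 = 1.0648
Margin of error = 1.960 × 1.0648 = 2.0870
CI: x̄ ± margin = 133 ± 2.0870
CI: (130.9130, 135.0870)

Answer: (130.9130, 135.0870)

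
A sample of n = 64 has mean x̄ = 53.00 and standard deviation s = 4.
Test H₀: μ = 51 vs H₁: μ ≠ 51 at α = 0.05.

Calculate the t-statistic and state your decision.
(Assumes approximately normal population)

Answer: t = 4.0000, reject H₀

Derivation:
df = n - 1 = 63
SE = s/√n = 4/√64 = 0.5000
t = (x̄ - μ₀)/SE = (53.00 - 51)/0.5000 = 4.0000
Critical value: t_{0.025,63} = ±1.998
p-value ≈ 0.0002
Decision: reject H₀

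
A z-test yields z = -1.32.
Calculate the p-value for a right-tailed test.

Answer: p-value ≈ 0.9066

Derivation:
For z = -1.32:
p = P(Z > -1.32) = 1 - Φ(-1.32) = 0.9066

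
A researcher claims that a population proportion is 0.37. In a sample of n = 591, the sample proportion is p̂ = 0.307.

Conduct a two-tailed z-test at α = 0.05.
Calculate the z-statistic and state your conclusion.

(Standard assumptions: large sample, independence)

H₀: p = 0.37, H₁: p ≠ 0.37
Standard error: SE = √(p₀(1-p₀)/n) = √(0.37×0.63/591) = 0.019860
z-statistic: z = (p̂ - p₀)/SE = (0.307 - 0.37)/0.019860 = -3.1722
Critical value: z_0.025 = ±1.960
p-value = 0.0015
Decision: reject H₀ at α = 0.05

Answer: z = -3.1722, reject H₀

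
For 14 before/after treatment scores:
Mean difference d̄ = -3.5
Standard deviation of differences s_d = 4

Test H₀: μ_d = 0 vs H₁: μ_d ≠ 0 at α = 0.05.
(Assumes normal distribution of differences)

df = n - 1 = 13
SE = s_d/√n = 4/√14 = 1.0690
t = d̄/SE = -3.5/1.0690 = -3.2741
Critical value: t_{0.025,13} = ±2.160
p-value ≈ 0.0060
Decision: reject H₀

Answer: t = -3.2741, reject H₀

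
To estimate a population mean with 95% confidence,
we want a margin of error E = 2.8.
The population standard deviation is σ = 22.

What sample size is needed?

Answer: n = 238

Derivation:
z_0.025 = 1.960
n = (z×σ/E)² = (1.960×22/2.8)²
n = 237.1600
Round up: n = 238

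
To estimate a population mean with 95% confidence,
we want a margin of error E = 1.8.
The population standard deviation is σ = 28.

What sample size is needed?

z_0.025 = 1.960
n = (z×σ/E)² = (1.960×28/1.8)²
n = 929.5723
Round up: n = 930

Answer: n = 930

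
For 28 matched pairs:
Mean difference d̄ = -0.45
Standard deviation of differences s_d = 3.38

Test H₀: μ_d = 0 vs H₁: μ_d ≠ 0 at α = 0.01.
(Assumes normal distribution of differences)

df = n - 1 = 27
SE = s_d/√n = 3.38/√28 = 0.6388
t = d̄/SE = -0.45/0.6388 = -0.7044
Critical value: t_{0.005,27} = ±2.771
p-value ≈ 0.4872
Decision: fail to reject H₀

Answer: t = -0.7044, fail to reject H₀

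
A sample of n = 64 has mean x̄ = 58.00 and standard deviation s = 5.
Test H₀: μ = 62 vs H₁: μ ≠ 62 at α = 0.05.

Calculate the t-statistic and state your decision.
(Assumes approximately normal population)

Answer: t = -6.4000, reject H₀

Derivation:
df = n - 1 = 63
SE = s/√n = 5/√64 = 0.6250
t = (x̄ - μ₀)/SE = (58.00 - 62)/0.6250 = -6.4000
Critical value: t_{0.025,63} = ±1.998
p-value < 0.0001
Decision: reject H₀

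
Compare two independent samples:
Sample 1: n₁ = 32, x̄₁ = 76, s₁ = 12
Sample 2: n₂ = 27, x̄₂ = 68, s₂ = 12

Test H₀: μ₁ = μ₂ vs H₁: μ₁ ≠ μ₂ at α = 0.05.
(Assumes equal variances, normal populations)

Answer: t = 2.5512, reject H₀

Derivation:
Pooled variance: s²_p = [31×12² + 26×12²]/(57) = 144.0000
s_p = 12.0000
SE = s_p×√(1/n₁ + 1/n₂) = 12.0000×√(1/32 + 1/27) = 3.1358
t = (x̄₁ - x̄₂)/SE = (76 - 68)/3.1358 = 2.5512
df = 57, t-critical = ±2.002
Decision: reject H₀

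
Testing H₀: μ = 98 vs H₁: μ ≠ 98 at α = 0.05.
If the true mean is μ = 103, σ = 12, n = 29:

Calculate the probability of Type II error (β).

Answer: β ≈ 0.3883

Derivation:
SE = σ/√n = 12/√29 = 2.2283
Critical values: μ₀ ± z_0.025×SE = 98 ± 1.960×2.2283
Acceptance region: (93.6325, 102.3675)
Under H₁ (μ = 103): z_high = (102.3675 - 103)/2.2283 = -0.2838, z_low = (93.6325 - 103)/2.2283 = -4.2039
β = P(not reject | H₁) = Φ(-0.2838) - Φ(-4.2039) ≈ 0.3883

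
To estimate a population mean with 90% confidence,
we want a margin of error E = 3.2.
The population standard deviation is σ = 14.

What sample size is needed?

Answer: n = 52

Derivation:
z_0.05 = 1.645
n = (z×σ/E)² = (1.645×14/3.2)²
n = 51.7950
Round up: n = 52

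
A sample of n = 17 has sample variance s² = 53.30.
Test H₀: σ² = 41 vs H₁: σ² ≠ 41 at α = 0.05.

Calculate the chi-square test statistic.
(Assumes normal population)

df = n - 1 = 16
χ² = (n-1)s²/σ₀² = 16×53.30/41 = 20.8000
Critical values: χ²_{0.975,16} = 6.908, χ²_{0.025,16} = 28.845
Rejection region: χ² < 6.908 or χ² > 28.845
Decision: fail to reject H₀

Answer: χ² = 20.8000, fail to reject H₀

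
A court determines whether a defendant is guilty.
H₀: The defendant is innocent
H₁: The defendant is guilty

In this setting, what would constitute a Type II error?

Type I error: rejecting H₀ when it is actually true (false positive).
Type II error: failing to reject H₀ when H₁ is actually true (false negative).

Answer: Acquitting a guilty person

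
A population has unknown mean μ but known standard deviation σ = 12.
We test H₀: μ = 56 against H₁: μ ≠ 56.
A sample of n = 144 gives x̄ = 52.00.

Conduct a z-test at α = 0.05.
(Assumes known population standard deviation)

Standard error: SE = σ/√n = 12/√144 = 1.0000
z-statistic: z = (x̄ - μ₀)/SE = (52.00 - 56)/1.0000 = -4.0000
Critical value: ±1.960
p-value = 0.0001
Decision: reject H₀

Answer: z = -4.0000, reject H₀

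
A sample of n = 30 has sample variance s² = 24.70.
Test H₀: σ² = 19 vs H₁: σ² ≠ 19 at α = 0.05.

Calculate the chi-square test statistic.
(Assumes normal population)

Answer: χ² = 37.7000, fail to reject H₀

Derivation:
df = n - 1 = 29
χ² = (n-1)s²/σ₀² = 29×24.70/19 = 37.7000
Critical values: χ²_{0.975,29} = 16.047, χ²_{0.025,29} = 45.722
Rejection region: χ² < 16.047 or χ² > 45.722
Decision: fail to reject H₀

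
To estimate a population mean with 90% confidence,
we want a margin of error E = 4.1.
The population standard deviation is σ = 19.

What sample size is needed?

Answer: n = 59

Derivation:
z_0.05 = 1.645
n = (z×σ/E)² = (1.645×19/4.1)²
n = 58.1127
Round up: n = 59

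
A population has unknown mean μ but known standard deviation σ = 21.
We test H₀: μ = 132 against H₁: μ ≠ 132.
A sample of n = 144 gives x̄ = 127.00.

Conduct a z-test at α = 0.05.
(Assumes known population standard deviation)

Standard error: SE = σ/√n = 21/√144 = 1.7500
z-statistic: z = (x̄ - μ₀)/SE = (127.00 - 132)/1.7500 = -2.8571
Critical value: ±1.960
p-value = 0.0043
Decision: reject H₀

Answer: z = -2.8571, reject H₀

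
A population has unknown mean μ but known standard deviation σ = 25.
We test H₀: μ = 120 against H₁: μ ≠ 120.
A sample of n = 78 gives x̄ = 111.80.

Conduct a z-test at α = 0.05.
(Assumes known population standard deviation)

Answer: z = -2.8968, reject H₀

Derivation:
Standard error: SE = σ/√n = 25/√78 = 2.8307
z-statistic: z = (x̄ - μ₀)/SE = (111.80 - 120)/2.8307 = -2.8968
Critical value: ±1.960
p-value = 0.0038
Decision: reject H₀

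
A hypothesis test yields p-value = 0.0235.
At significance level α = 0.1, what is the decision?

Compare p-value to α:
0.0235 < 0.1
Decision: reject H₀

Answer: reject H₀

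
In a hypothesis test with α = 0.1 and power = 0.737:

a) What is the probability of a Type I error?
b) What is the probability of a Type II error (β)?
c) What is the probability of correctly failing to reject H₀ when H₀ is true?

a) Type I error probability = α = 0.1
b) Power = P(reject H₀ | H₁ true) = 1 - β = 0.737, so Type II error probability = β = 1 - Power = 0.263
c) P(fail to reject H₀ | H₀ true) = 1 - α = 0.9

Answer: a) 0.1, b) 0.263, c) 0.9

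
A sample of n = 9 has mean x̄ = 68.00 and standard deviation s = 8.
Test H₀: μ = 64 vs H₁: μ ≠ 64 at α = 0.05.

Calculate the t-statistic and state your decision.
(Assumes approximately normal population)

df = n - 1 = 8
SE = s/√n = 8/√9 = 2.6667
t = (x̄ - μ₀)/SE = (68.00 - 64)/2.6667 = 1.5000
Critical value: t_{0.025,8} = ±2.306
p-value ≈ 0.1720
Decision: fail to reject H₀

Answer: t = 1.5000, fail to reject H₀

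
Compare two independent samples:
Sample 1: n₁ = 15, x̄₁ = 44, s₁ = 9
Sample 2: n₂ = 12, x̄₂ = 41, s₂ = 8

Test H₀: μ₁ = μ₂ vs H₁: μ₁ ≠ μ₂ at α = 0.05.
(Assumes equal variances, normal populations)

Pooled variance: s²_p = [14×9² + 11×8²]/(25) = 73.5200
s_p = 8.5744
SE = s_p×√(1/n₁ + 1/n₂) = 8.5744×√(1/15 + 1/12) = 3.3209
t = (x̄₁ - x̄₂)/SE = (44 - 41)/3.3209 = 0.9034
df = 25, t-critical = ±2.060
Decision: fail to reject H₀

Answer: t = 0.9034, fail to reject H₀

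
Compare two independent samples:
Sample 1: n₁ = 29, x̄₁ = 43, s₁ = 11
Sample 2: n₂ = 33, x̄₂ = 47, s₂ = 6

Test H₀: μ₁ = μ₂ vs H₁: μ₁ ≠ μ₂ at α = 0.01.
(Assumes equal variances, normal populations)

Pooled variance: s²_p = [28×11² + 32×6²]/(60) = 75.6667
s_p = 8.6987
SE = s_p×√(1/n₁ + 1/n₂) = 8.6987×√(1/29 + 1/33) = 2.2141
t = (x̄₁ - x̄₂)/SE = (43 - 47)/2.2141 = -1.8066
df = 60, t-critical = ±2.660
Decision: fail to reject H₀

Answer: t = -1.8066, fail to reject H₀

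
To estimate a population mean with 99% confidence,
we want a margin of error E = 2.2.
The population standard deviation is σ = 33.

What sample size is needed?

z_0.005 = 2.576
n = (z×σ/E)² = (2.576×33/2.2)²
n = 1493.0496
Round up: n = 1494

Answer: n = 1494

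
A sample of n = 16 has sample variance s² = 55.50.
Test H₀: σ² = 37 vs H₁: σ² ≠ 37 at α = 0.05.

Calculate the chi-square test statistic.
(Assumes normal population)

df = n - 1 = 15
χ² = (n-1)s²/σ₀² = 15×55.50/37 = 22.5000
Critical values: χ²_{0.975,15} = 6.262, χ²_{0.025,15} = 27.488
Rejection region: χ² < 6.262 or χ² > 27.488
Decision: fail to reject H₀

Answer: χ² = 22.5000, fail to reject H₀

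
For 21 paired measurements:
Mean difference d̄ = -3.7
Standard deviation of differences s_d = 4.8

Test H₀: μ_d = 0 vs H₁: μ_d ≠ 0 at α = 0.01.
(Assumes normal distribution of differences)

Answer: t = -3.5326, reject H₀

Derivation:
df = n - 1 = 20
SE = s_d/√n = 4.8/√21 = 1.0474
t = d̄/SE = -3.7/1.0474 = -3.5326
Critical value: t_{0.005,20} = ±2.845
p-value ≈ 0.0021
Decision: reject H₀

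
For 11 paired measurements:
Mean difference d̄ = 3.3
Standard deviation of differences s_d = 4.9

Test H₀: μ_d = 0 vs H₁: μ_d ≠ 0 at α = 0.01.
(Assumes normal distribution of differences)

Answer: t = 2.2337, fail to reject H₀

Derivation:
df = n - 1 = 10
SE = s_d/√n = 4.9/√11 = 1.4774
t = d̄/SE = 3.3/1.4774 = 2.2337
Critical value: t_{0.005,10} = ±3.169
p-value ≈ 0.0495
Decision: fail to reject H₀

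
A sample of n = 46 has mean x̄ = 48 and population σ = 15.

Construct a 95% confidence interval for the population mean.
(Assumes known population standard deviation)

Confidence level: 95%, α = 0.05
z_0.025 = 1.960
SE = σ/√n = 15/√46 = 2.2116
Margin of error = 1.960 × 2.2116 = 4.3347
CI: x̄ ± margin = 48 ± 4.3347
CI: (43.6653, 52.3347)

Answer: (43.6653, 52.3347)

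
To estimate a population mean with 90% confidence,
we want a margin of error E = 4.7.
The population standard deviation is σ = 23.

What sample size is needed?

Answer: n = 65

Derivation:
z_0.05 = 1.645
n = (z×σ/E)² = (1.645×23/4.7)²
n = 64.8025
Round up: n = 65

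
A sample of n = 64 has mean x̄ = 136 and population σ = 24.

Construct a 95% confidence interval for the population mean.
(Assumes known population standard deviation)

Confidence level: 95%, α = 0.05
z_0.025 = 1.960
SE = σ/√n = 24/√64 = 3.0000
Margin of error = 1.960 × 3.0000 = 5.8800
CI: x̄ ± margin = 136 ± 5.8800
CI: (130.1200, 141.8800)

Answer: (130.1200, 141.8800)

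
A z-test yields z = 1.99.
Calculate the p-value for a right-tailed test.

Answer: p-value ≈ 0.0233

Derivation:
For z = 1.99:
p = P(Z > 1.99) = 1 - Φ(1.99) = 0.0233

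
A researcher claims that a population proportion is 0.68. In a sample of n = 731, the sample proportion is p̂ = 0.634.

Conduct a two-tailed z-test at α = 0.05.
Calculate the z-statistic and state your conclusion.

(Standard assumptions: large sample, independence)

H₀: p = 0.68, H₁: p ≠ 0.68
Standard error: SE = √(p₀(1-p₀)/n) = √(0.68×0.32/731) = 0.017253
z-statistic: z = (p̂ - p₀)/SE = (0.634 - 0.68)/0.017253 = -2.6662
Critical value: z_0.025 = ±1.960
p-value = 0.0077
Decision: reject H₀ at α = 0.05

Answer: z = -2.6662, reject H₀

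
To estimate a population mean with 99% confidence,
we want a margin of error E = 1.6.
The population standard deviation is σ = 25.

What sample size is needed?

Answer: n = 1621

Derivation:
z_0.005 = 2.576
n = (z×σ/E)² = (2.576×25/1.6)²
n = 1620.0625
Round up: n = 1621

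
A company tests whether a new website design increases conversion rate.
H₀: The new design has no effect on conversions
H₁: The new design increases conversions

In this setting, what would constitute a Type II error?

A Type I error (probability α) occurs when we reject a true H₀.
A Type II error (probability β) occurs when we fail to reject a false H₀.

Answer: Keeping the old design when the new one would have increased conversions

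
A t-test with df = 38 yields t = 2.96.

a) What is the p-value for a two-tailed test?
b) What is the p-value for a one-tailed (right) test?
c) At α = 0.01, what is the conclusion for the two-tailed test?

Using t-distribution with df = 38:
a) Two-tailed: p = 2×P(T > 2.96) = 0.0053
b) One-tailed: p = P(T > 2.96) = 0.0026
c) 0.0053 < 0.01, reject H₀

Answer: a) 0.0053, b) 0.0026, c) reject H₀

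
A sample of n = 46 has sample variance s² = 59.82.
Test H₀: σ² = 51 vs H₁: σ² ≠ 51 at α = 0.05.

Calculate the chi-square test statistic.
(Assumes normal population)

Answer: χ² = 52.7824, fail to reject H₀

Derivation:
df = n - 1 = 45
χ² = (n-1)s²/σ₀² = 45×59.82/51 = 52.7824
Critical values: χ²_{0.975,45} = 28.366, χ²_{0.025,45} = 65.410
Rejection region: χ² < 28.366 or χ² > 65.410
Decision: fail to reject H₀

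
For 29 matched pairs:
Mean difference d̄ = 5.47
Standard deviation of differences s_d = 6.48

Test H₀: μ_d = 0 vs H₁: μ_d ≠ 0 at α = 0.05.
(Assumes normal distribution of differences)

df = n - 1 = 28
SE = s_d/√n = 6.48/√29 = 1.2033
t = d̄/SE = 5.47/1.2033 = 4.5458
Critical value: t_{0.025,28} = ±2.048
p-value ≈ 0.0001
Decision: reject H₀

Answer: t = 4.5458, reject H₀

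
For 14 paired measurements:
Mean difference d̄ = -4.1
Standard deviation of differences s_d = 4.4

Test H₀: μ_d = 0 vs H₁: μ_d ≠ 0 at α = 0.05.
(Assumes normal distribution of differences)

Answer: t = -3.4867, reject H₀

Derivation:
df = n - 1 = 13
SE = s_d/√n = 4.4/√14 = 1.1759
t = d̄/SE = -4.1/1.1759 = -3.4867
Critical value: t_{0.025,13} = ±2.160
p-value ≈ 0.0040
Decision: reject H₀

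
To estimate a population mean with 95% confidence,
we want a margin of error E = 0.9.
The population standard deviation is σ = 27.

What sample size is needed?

z_0.025 = 1.960
n = (z×σ/E)² = (1.960×27/0.9)²
n = 3457.4400
Round up: n = 3458

Answer: n = 3458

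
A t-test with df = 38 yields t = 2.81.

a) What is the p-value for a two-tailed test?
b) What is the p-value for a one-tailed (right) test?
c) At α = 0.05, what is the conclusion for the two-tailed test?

Answer: a) 0.0078, b) 0.0039, c) reject H₀

Derivation:
Using t-distribution with df = 38:
a) Two-tailed: p = 2×P(T > 2.81) = 0.0078
b) One-tailed: p = P(T > 2.81) = 0.0039
c) 0.0078 < 0.05, reject H₀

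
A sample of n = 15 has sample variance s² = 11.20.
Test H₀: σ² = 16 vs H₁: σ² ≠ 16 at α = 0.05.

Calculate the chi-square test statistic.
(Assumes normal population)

df = n - 1 = 14
χ² = (n-1)s²/σ₀² = 14×11.20/16 = 9.8000
Critical values: χ²_{0.975,14} = 5.629, χ²_{0.025,14} = 26.119
Rejection region: χ² < 5.629 or χ² > 26.119
Decision: fail to reject H₀

Answer: χ² = 9.8000, fail to reject H₀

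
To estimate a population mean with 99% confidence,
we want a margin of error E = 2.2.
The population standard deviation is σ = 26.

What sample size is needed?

z_0.005 = 2.576
n = (z×σ/E)² = (2.576×26/2.2)²
n = 926.8150
Round up: n = 927

Answer: n = 927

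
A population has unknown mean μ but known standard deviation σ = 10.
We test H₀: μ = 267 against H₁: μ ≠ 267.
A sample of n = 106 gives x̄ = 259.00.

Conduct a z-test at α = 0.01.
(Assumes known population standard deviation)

Standard error: SE = σ/√n = 10/√106 = 0.9713
z-statistic: z = (x̄ - μ₀)/SE = (259.00 - 267)/0.9713 = -8.2364
Critical value: ±2.576
p-value < 0.0001
Decision: reject H₀

Answer: z = -8.2364, reject H₀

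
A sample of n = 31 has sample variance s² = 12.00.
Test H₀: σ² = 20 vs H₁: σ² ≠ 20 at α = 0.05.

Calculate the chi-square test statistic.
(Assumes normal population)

Answer: χ² = 18.0000, fail to reject H₀

Derivation:
df = n - 1 = 30
χ² = (n-1)s²/σ₀² = 30×12.00/20 = 18.0000
Critical values: χ²_{0.975,30} = 16.791, χ²_{0.025,30} = 46.979
Rejection region: χ² < 16.791 or χ² > 46.979
Decision: fail to reject H₀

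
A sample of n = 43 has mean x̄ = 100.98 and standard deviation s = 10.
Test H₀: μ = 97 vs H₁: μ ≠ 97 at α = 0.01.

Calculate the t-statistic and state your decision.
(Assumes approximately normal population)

Answer: t = 2.6098, fail to reject H₀

Derivation:
df = n - 1 = 42
SE = s/√n = 10/√43 = 1.5250
t = (x̄ - μ₀)/SE = (100.98 - 97)/1.5250 = 2.6098
Critical value: t_{0.005,42} = ±2.698
p-value ≈ 0.0125
Decision: fail to reject H₀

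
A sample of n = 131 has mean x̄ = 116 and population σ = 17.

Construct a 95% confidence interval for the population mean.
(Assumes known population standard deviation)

Confidence level: 95%, α = 0.05
z_0.025 = 1.960
SE = σ/√n = 17/√131 = 1.4853
Margin of error = 1.960 × 1.4853 = 2.9112
CI: x̄ ± margin = 116 ± 2.9112
CI: (113.0888, 118.9112)

Answer: (113.0888, 118.9112)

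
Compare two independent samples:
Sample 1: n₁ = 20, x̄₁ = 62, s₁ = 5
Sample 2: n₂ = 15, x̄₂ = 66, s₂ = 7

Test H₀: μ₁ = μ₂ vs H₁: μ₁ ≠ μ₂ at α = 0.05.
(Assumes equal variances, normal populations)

Pooled variance: s²_p = [19×5² + 14×7²]/(33) = 35.1818
s_p = 5.9314
SE = s_p×√(1/n₁ + 1/n₂) = 5.9314×√(1/20 + 1/15) = 2.0260
t = (x̄₁ - x̄₂)/SE = (62 - 66)/2.0260 = -1.9743
df = 33, t-critical = ±2.035
Decision: fail to reject H₀

Answer: t = -1.9743, fail to reject H₀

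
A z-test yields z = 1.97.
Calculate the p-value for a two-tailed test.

Answer: p-value ≈ 0.0488

Derivation:
For z = 1.97:
p = 2×P(Z > |1.97|) = 2×(1 - Φ(1.97)) = 0.0488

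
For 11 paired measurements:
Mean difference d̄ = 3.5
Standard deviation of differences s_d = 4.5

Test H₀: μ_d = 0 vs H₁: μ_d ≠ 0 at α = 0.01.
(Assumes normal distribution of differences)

Answer: t = 2.5796, fail to reject H₀

Derivation:
df = n - 1 = 10
SE = s_d/√n = 4.5/√11 = 1.3568
t = d̄/SE = 3.5/1.3568 = 2.5796
Critical value: t_{0.005,10} = ±3.169
p-value ≈ 0.0274
Decision: fail to reject H₀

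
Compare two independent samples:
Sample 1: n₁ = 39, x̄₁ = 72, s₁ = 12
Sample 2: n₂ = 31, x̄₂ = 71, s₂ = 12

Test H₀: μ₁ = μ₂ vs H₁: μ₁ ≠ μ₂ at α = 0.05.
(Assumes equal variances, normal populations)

Pooled variance: s²_p = [38×12² + 30×12²]/(68) = 144.0000
s_p = 12.0000
SE = s_p×√(1/n₁ + 1/n₂) = 12.0000×√(1/39 + 1/31) = 2.8875
t = (x̄₁ - x̄₂)/SE = (72 - 71)/2.8875 = 0.3463
df = 68, t-critical = ±1.995
Decision: fail to reject H₀

Answer: t = 0.3463, fail to reject H₀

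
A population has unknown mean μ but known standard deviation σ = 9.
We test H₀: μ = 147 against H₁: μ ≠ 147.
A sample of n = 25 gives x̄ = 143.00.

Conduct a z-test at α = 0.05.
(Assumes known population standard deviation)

Standard error: SE = σ/√n = 9/√25 = 1.8000
z-statistic: z = (x̄ - μ₀)/SE = (143.00 - 147)/1.8000 = -2.2222
Critical value: ±1.960
p-value = 0.0263
Decision: reject H₀

Answer: z = -2.2222, reject H₀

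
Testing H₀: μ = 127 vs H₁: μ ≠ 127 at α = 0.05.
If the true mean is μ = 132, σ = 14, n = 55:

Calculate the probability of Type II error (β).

Answer: β ≈ 0.2455

Derivation:
SE = σ/√n = 14/√55 = 1.8878
Critical values: μ₀ ± z_0.025×SE = 127 ± 1.960×1.8878
Acceptance region: (123.2999, 130.7001)
Under H₁ (μ = 132): z_high = (130.7001 - 132)/1.8878 = -0.6886, z_low = (123.2999 - 132)/1.8878 = -4.6086
β = P(not reject | H₁) = Φ(-0.6886) - Φ(-4.6086) ≈ 0.2455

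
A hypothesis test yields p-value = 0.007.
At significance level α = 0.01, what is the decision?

Answer: reject H₀

Derivation:
Compare p-value to α:
0.007 < 0.01
Decision: reject H₀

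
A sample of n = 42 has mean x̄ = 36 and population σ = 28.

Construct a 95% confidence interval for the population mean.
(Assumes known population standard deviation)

Answer: (27.5318, 44.4682)

Derivation:
Confidence level: 95%, α = 0.05
z_0.025 = 1.960
SE = σ/√n = 28/√42 = 4.3205
Margin of error = 1.960 × 4.3205 = 8.4682
CI: x̄ ± margin = 36 ± 8.4682
CI: (27.5318, 44.4682)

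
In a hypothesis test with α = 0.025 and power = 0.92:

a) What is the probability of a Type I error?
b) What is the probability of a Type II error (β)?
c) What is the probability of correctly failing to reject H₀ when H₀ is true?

a) Type I error probability = α = 0.025
b) Power = P(reject H₀ | H₁ true) = 1 - β = 0.92, so Type II error probability = β = 1 - Power = 0.08
c) P(fail to reject H₀ | H₀ true) = 1 - α = 0.975

Answer: a) 0.025, b) 0.08, c) 0.975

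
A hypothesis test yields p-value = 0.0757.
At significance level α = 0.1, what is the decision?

Answer: reject H₀

Derivation:
Compare p-value to α:
0.0757 < 0.1
Decision: reject H₀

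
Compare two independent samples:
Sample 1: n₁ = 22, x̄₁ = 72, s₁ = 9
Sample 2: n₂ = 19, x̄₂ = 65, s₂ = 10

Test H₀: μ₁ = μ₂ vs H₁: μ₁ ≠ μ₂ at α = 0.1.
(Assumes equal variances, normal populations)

Answer: t = 2.3590, reject H₀

Derivation:
Pooled variance: s²_p = [21×9² + 18×10²]/(39) = 89.7692
s_p = 9.4747
SE = s_p×√(1/n₁ + 1/n₂) = 9.4747×√(1/22 + 1/19) = 2.9674
t = (x̄₁ - x̄₂)/SE = (72 - 65)/2.9674 = 2.3590
df = 39, t-critical = ±1.685
Decision: reject H₀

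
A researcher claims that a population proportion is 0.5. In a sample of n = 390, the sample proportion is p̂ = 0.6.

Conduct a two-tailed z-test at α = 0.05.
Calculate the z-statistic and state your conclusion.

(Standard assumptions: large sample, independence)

H₀: p = 0.5, H₁: p ≠ 0.5
Standard error: SE = √(p₀(1-p₀)/n) = √(0.5×0.5/390) = 0.025318
z-statistic: z = (p̂ - p₀)/SE = (0.6 - 0.5)/0.025318 = 3.9498
Critical value: z_0.025 = ±1.960
p-value = 0.0001
Decision: reject H₀ at α = 0.05

Answer: z = 3.9498, reject H₀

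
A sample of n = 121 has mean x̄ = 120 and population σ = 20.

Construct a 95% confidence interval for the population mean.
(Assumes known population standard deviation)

Confidence level: 95%, α = 0.05
z_0.025 = 1.960
SE = σ/√n = 20/√121 = 1.8182
Margin of error = 1.960 × 1.8182 = 3.5637
CI: x̄ ± margin = 120 ± 3.5637
CI: (116.4363, 123.5637)

Answer: (116.4363, 123.5637)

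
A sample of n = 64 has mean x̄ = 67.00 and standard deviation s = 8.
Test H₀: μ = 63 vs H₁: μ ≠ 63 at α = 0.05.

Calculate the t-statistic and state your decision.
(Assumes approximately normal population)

Answer: t = 4.0000, reject H₀

Derivation:
df = n - 1 = 63
SE = s/√n = 8/√64 = 1.0000
t = (x̄ - μ₀)/SE = (67.00 - 63)/1.0000 = 4.0000
Critical value: t_{0.025,63} = ±1.998
p-value ≈ 0.0002
Decision: reject H₀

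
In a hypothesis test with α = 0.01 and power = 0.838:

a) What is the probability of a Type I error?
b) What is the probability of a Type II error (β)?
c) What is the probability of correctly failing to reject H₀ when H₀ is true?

a) Type I error probability = α = 0.01
b) Power = P(reject H₀ | H₁ true) = 1 - β = 0.838, so Type II error probability = β = 1 - Power = 0.162
c) P(fail to reject H₀ | H₀ true) = 1 - α = 0.99

Answer: a) 0.01, b) 0.162, c) 0.99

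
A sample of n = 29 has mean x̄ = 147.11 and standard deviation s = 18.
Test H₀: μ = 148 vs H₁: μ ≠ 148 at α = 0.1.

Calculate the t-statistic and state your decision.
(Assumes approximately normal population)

Answer: t = -0.2663, fail to reject H₀

Derivation:
df = n - 1 = 28
SE = s/√n = 18/√29 = 3.3425
t = (x̄ - μ₀)/SE = (147.11 - 148)/3.3425 = -0.2663
Critical value: t_{0.05,28} = ±1.701
p-value ≈ 0.7920
Decision: fail to reject H₀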